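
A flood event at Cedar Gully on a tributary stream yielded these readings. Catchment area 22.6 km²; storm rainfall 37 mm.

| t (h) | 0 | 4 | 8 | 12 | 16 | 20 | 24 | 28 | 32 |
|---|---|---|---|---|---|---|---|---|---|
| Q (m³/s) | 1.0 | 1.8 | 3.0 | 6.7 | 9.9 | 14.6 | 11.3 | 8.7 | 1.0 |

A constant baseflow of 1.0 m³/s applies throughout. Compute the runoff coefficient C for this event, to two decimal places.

ΣQ_DR = 49.00 m³/s; V = ΣQ_DR·Δt = 7.056 × 10^5 m³.
Runoff depth d = V / A = 31.22 mm.
C = d / P = 31.22 / 37 = 0.84.

C ≈ 0.84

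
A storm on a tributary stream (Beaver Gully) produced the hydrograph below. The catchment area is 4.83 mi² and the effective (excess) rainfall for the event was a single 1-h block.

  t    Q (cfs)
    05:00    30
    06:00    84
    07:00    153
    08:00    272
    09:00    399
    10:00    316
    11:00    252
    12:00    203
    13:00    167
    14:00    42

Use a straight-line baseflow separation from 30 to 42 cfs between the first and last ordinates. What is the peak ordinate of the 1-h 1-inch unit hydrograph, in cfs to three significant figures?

Direct runoff: 0.00, 52.67, 120.33, 238.00, 363.67, 279.33, 214.00, 163.67, 126.33, 0.00 cfs; ΣQ_DR = 1558 cfs, peak = 363.67 cfs.
Runoff depth d = ΣQ_DR·Δt / A = 1558 × 3600 / (4.83 mi²) = 0.4998 in.
The 1-inch UH is the DRH scaled by (1 in)/d, so U_p = 363.67 × 1/0.4998 = 728 cfs.

U_p ≈ 728 cfs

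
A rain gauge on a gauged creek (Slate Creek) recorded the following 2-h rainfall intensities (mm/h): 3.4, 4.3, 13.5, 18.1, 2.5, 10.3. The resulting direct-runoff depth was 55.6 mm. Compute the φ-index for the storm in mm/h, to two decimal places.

Only the 3 blocks with intensity above φ contribute runoff: 13.5, 18.1, 10.3 mm/h.
Σ(I−φ)·Δt = d  ⇒  (13.5+18.1+10.3 − 3φ)·2 = 55.6
φ = (41.90 − 55.6/2) / 3 = 4.70 mm/h.

φ ≈ 4.70 mm/h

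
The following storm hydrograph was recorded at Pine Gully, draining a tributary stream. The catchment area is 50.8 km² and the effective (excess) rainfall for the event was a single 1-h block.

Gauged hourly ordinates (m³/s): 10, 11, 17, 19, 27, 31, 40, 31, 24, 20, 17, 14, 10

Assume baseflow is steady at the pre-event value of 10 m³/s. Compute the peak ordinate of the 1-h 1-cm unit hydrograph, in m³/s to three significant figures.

U_p ≈ 30.0 m³/s

Direct runoff: 0.0, 1.0, 7.0, 9.0, 17.0, 21.0, 30.0, 21.0, 14.0, 10.0, 7.0, 4.0, 0.0 m³/s; ΣQ_DR = 141.0 m³/s, peak = 30.0 m³/s.
Runoff depth d = ΣQ_DR·Δt / A = 141.0 × 3600 / (50.8 km²) = 9.992 mm.
The 1-cm UH is the DRH scaled by (10 mm)/d, so U_p = 30.0 × 10/9.992 = 30.0 m³/s.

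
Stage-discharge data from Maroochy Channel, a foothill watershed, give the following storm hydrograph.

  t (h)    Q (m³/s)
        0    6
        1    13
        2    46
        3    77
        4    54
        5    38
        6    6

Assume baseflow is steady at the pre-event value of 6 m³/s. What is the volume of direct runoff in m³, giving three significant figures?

Direct-runoff ordinates (Q − Q_b): 0.0, 7.0, 40.0, 71.0, 48.0, 32.0, 0.0 m³/s.
ΣQ_DR = 198.0 m³/s.
With Δt = 1 h = 3600 s, V = ΣQ_DR · Δt = 198.0 × 3600 = 7.13 × 10^5 m³.

V ≈ 7.13 × 10^5 m³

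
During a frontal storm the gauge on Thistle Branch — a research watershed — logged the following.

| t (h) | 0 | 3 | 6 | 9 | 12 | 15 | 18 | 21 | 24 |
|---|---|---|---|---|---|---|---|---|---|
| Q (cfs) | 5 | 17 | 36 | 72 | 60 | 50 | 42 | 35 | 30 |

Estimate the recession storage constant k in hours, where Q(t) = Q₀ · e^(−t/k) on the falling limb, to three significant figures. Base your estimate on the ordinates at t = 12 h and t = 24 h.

k ≈ 17.3 h

On the falling limb, Q drops from 60 to 30 cfs between t = 12 h and t = 24 h (Δt = 12 h).
k = −Δt / ln(Q₂/Q₁) = −12 / ln(30/60) = 17.3 h.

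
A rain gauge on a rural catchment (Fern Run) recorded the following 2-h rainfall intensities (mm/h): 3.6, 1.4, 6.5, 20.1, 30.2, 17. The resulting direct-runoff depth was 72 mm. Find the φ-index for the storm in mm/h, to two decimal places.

Only the 3 blocks with intensity above φ contribute runoff: 20.1, 30.2, 17 mm/h.
Σ(I−φ)·Δt = d  ⇒  (20.1+30.2+17 − 3φ)·2 = 72
φ = (67.30 − 72/2) / 3 = 10.43 mm/h.

φ ≈ 10.43 mm/h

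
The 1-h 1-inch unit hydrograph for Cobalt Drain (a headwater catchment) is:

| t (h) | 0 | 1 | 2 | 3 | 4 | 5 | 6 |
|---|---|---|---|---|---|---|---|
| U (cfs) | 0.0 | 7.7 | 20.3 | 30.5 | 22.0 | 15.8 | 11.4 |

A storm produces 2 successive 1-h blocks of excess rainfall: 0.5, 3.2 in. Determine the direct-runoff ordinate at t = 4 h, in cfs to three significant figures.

By discrete convolution, Q_j = Σ (P_i / 1 in) · U_{j−i}.
At t = 4 h (j=4): Q = (0.5/1)·22.0 + (3.2/1)·30.5 = 109 cfs.

Q ≈ 109 cfs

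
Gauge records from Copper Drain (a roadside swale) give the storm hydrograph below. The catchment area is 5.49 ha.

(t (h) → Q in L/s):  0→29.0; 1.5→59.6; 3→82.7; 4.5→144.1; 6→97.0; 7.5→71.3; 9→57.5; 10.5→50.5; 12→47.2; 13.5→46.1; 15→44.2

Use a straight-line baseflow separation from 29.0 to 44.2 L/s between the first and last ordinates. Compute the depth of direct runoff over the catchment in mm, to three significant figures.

Direct runoff: 0.00, 29.08, 50.66, 110.54, 61.92, 34.70, 19.38, 10.86, 6.04, 3.42, 0.00 L/s; ΣQ_DR = 326.6 L/s.
V = ΣQ_DR · Δt = 326.6 × 5400 s = 1.764 × 10^6 L.
Over A = 5.49 ha, depth = V / A = 32.1 mm.

d ≈ 32.1 mm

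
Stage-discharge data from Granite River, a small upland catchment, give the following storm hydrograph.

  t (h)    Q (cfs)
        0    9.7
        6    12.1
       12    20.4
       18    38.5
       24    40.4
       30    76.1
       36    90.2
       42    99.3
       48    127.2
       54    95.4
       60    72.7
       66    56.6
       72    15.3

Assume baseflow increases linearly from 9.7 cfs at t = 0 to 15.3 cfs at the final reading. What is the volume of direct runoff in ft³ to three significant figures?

Direct-runoff ordinates (Q − Q_b): 0.00, 1.93, 9.77, 27.40, 28.83, 64.07, 77.70, 86.33, 113.77, 81.50, 58.33, 41.77, 0.00 cfs.
ΣQ_DR = 591.4 cfs.
With Δt = 6 h = 21600 s, V = ΣQ_DR · Δt = 591.4 × 21600 = 1.28 × 10^7 ft³.

V ≈ 1.28 × 10^7 ft³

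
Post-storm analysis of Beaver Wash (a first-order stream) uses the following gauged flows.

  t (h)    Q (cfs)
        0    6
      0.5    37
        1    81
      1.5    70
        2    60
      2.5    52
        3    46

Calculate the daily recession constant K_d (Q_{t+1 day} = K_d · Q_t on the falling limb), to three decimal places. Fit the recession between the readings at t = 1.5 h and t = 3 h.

K_d ≈ 0.001

Between t = 1.5 h and t = 3 h the flow falls from 70 to 46 cfs over 3×0.5 h = 1.5 h.
Per-interval ratio K = (46/70)^(1/3) = 0.8694; K_d = K^(24/0.5) = 0.001.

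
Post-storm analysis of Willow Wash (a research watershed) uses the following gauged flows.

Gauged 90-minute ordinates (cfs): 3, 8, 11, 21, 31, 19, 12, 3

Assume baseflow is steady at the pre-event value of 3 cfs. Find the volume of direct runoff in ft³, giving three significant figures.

V ≈ 4.54 × 10^5 ft³

Direct-runoff ordinates (Q − Q_b): 0.0, 5.0, 8.0, 18.0, 28.0, 16.0, 9.0, 0.0 cfs.
ΣQ_DR = 84.00 cfs.
With Δt = 1.5 h = 5400 s, V = ΣQ_DR · Δt = 84.00 × 5400 = 4.54 × 10^5 ft³.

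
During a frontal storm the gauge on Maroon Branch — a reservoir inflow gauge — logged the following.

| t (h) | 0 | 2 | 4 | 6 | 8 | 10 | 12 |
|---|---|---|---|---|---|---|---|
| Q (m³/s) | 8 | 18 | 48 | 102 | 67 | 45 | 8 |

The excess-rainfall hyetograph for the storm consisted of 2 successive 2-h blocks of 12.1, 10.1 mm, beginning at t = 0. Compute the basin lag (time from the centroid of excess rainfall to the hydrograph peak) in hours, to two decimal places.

Centroid of excess rainfall: t_c = Σ P_i·t̄_i / ΣP_i = 1.9099 h (block centres at 1, 3 h).
Hydrograph peak occurs at t = 6 h, so basin lag t_L = 6 − 1.9099 = 4.09 h.

t_L ≈ 4.09 h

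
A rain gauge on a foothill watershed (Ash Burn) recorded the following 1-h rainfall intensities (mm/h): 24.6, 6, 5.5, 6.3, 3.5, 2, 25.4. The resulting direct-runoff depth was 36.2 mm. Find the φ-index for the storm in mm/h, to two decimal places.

φ ≈ 6.90 mm/h

Only the 2 blocks with intensity above φ contribute runoff: 24.6, 25.4 mm/h.
Σ(I−φ)·Δt = d  ⇒  (24.6+25.4 − 2φ)·1 = 36.2
φ = (50.00 − 36.2/1) / 2 = 6.90 mm/h.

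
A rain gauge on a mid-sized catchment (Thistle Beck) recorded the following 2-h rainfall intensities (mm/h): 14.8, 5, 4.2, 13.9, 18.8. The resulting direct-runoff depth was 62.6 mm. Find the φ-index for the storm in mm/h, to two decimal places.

φ ≈ 5.40 mm/h

Only the 3 blocks with intensity above φ contribute runoff: 14.8, 13.9, 18.8 mm/h.
Σ(I−φ)·Δt = d  ⇒  (14.8+13.9+18.8 − 3φ)·2 = 62.6
φ = (47.50 − 62.6/2) / 3 = 5.40 mm/h.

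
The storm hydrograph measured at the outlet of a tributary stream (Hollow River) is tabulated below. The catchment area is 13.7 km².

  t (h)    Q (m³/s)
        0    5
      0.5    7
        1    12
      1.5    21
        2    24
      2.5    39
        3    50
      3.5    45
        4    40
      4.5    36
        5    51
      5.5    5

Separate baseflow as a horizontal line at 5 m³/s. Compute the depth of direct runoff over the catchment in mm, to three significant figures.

Direct runoff: 0.0, 2.0, 7.0, 16.0, 19.0, 34.0, 45.0, 40.0, 35.0, 31.0, 46.0, 0.0 m³/s; ΣQ_DR = 275.0 m³/s.
V = ΣQ_DR · Δt = 275.0 × 1800 s = 4.950 × 10^5 m³.
Over A = 13.7 km², depth = V / A = 36.1 mm.

d ≈ 36.1 mm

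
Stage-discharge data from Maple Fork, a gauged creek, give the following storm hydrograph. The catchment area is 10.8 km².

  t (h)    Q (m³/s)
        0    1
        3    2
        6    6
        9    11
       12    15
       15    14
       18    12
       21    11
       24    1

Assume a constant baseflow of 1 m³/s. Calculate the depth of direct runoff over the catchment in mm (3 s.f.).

Direct runoff: 0.0, 1.0, 5.0, 10.0, 14.0, 13.0, 11.0, 10.0, 0.0 m³/s; ΣQ_DR = 64.00 m³/s.
V = ΣQ_DR · Δt = 64.00 × 10800 s = 6.912 × 10^5 m³.
Over A = 10.8 km², depth = V / A = 64.0 mm.

d ≈ 64.0 mm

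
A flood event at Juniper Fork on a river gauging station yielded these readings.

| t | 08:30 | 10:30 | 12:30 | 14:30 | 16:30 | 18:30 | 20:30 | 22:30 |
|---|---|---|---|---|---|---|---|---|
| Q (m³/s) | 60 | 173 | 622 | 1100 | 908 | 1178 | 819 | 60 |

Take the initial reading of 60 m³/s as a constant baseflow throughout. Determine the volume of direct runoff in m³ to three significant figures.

Direct-runoff ordinates (Q − Q_b): 0.0, 113.0, 562.0, 1040.0, 848.0, 1118.0, 759.0, 0.0 m³/s.
ΣQ_DR = 4440 m³/s.
With Δt = 2 h = 7200 s, V = ΣQ_DR · Δt = 4440 × 7200 = 3.20 × 10^7 m³.

V ≈ 3.20 × 10^7 m³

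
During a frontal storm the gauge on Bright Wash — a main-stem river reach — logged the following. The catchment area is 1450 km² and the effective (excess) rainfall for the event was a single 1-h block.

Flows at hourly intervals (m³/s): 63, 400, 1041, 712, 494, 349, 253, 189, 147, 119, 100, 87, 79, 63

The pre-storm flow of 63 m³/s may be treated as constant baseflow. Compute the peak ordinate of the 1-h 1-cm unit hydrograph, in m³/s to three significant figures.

Direct runoff: 0.0, 337.0, 978.0, 649.0, 431.0, 286.0, 190.0, 126.0, 84.0, 56.0, 37.0, 24.0, 16.0, 0.0 m³/s; ΣQ_DR = 3214 m³/s, peak = 978.0 m³/s.
Runoff depth d = ΣQ_DR·Δt / A = 3214 × 3600 / (1450 km²) = 7.980 mm.
The 1-cm UH is the DRH scaled by (10 mm)/d, so U_p = 978.0 × 10/7.980 = 1230 m³/s.

U_p ≈ 1230 m³/s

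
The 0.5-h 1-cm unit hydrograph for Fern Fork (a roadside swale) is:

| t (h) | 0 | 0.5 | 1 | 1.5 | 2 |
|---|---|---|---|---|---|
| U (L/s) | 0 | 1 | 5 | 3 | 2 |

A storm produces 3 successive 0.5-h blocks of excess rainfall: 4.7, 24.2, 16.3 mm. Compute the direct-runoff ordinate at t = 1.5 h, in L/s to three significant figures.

Q ≈ 15.1 L/s

By discrete convolution, Q_j = Σ (P_i / 10 mm) · U_{j−i}.
At t = 1.5 h (j=3): Q = (4.7/10)·3 + (24.2/10)·5 + (16.3/10)·1 = 15.1 L/s.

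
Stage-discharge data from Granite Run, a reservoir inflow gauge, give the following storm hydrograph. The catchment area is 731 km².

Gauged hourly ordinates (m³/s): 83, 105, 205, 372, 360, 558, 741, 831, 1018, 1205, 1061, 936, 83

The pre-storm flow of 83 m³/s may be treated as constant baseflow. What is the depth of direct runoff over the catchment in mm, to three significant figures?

d ≈ 31.9 mm

Direct runoff: 0.0, 22.0, 122.0, 289.0, 277.0, 475.0, 658.0, 748.0, 935.0, 1122.0, 978.0, 853.0, 0.0 m³/s; ΣQ_DR = 6479 m³/s.
V = ΣQ_DR · Δt = 6479 × 3600 s = 2.332 × 10^7 m³.
Over A = 731 km², depth = V / A = 31.9 mm.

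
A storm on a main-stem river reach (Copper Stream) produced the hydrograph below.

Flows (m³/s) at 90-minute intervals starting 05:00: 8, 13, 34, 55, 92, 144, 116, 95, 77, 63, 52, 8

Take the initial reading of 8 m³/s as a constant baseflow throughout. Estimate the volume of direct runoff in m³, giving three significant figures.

Direct-runoff ordinates (Q − Q_b): 0.0, 5.0, 26.0, 47.0, 84.0, 136.0, 108.0, 87.0, 69.0, 55.0, 44.0, 0.0 m³/s.
ΣQ_DR = 661.0 m³/s.
With Δt = 1.5 h = 5400 s, V = ΣQ_DR · Δt = 661.0 × 5400 = 3.57 × 10^6 m³.

V ≈ 3.57 × 10^6 m³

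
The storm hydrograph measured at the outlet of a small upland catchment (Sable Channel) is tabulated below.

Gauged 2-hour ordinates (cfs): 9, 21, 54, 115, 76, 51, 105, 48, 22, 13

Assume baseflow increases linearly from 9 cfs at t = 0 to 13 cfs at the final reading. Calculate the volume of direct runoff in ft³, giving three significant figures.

V ≈ 2.91 × 10^6 ft³

Direct-runoff ordinates (Q − Q_b): 0.00, 11.56, 44.11, 104.67, 65.22, 39.78, 93.33, 35.89, 9.44, 0.00 cfs.
ΣQ_DR = 404.0 cfs.
With Δt = 2 h = 7200 s, V = ΣQ_DR · Δt = 404.0 × 7200 = 2.91 × 10^6 ft³.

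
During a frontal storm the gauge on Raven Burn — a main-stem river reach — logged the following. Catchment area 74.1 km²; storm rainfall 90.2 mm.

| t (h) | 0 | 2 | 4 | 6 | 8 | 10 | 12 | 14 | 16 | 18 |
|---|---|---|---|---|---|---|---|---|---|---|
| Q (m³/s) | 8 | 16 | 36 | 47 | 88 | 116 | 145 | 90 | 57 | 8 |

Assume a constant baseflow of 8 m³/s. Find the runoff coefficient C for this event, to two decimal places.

ΣQ_DR = 531.0 m³/s; V = ΣQ_DR·Δt = 3.823 × 10^6 m³.
Runoff depth d = V / A = 51.60 mm.
C = d / P = 51.60 / 90.2 = 0.57.

C ≈ 0.57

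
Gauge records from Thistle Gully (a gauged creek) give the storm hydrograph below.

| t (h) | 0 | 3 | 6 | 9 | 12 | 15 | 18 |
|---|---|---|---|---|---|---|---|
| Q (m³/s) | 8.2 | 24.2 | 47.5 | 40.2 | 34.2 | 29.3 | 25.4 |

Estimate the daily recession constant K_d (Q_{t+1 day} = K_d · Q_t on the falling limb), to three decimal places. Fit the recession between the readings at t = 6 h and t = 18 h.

Between t = 6 h and t = 18 h the flow falls from 47.5 to 25.4 m³/s over 4×3 h = 12 h.
Per-interval ratio K = (25.4/47.5)^(1/4) = 0.8551; K_d = K^(24/3) = 0.286.

K_d ≈ 0.286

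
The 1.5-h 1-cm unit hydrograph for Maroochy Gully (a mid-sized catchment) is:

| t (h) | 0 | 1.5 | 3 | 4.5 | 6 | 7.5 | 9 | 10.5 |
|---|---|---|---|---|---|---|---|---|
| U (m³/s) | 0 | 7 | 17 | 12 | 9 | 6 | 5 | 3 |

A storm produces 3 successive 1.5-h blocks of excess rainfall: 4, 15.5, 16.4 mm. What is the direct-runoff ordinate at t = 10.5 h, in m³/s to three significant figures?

Q ≈ 18.8 m³/s

By discrete convolution, Q_j = Σ (P_i / 10 mm) · U_{j−i}.
At t = 10.5 h (j=7): Q = (4/10)·3 + (15.5/10)·5 + (16.4/10)·6 = 18.8 m³/s.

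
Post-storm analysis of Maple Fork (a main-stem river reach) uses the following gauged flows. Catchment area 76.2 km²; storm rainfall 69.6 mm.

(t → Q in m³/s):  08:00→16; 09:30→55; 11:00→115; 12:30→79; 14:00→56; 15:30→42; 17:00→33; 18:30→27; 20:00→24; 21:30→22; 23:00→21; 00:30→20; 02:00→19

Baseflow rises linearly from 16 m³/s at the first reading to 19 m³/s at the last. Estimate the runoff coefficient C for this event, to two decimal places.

ΣQ_DR = 301.5 m³/s; V = ΣQ_DR·Δt = 1.628 × 10^6 m³.
Runoff depth d = V / A = 21.37 mm.
C = d / P = 21.37 / 69.6 = 0.31.

C ≈ 0.31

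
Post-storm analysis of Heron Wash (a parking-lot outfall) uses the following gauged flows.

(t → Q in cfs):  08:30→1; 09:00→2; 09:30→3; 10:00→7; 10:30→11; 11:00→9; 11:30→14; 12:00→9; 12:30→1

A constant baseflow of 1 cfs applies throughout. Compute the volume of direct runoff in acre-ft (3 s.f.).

V ≈ 1.98 acre-ft

Direct-runoff ordinates (Q − Q_b): 0.0, 1.0, 2.0, 6.0, 10.0, 8.0, 13.0, 8.0, 0.0 cfs.
ΣQ_DR = 48.00 cfs.
With Δt = 0.5 h = 1800 s, V = ΣQ_DR · Δt = 48.00 × 1800 = 86400 ft³ = 1.98 acre-ft.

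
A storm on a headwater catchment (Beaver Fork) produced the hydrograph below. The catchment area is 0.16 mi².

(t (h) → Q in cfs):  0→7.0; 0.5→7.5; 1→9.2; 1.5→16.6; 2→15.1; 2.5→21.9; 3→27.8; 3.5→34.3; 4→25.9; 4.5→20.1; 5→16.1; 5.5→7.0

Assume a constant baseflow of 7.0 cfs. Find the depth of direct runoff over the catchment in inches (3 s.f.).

Direct runoff: 0.0, 0.5, 2.2, 9.6, 8.1, 14.9, 20.8, 27.3, 18.9, 13.1, 9.1, 0.0 cfs; ΣQ_DR = 124.5 cfs.
V = ΣQ_DR · Δt = 124.5 × 1800 s = 2.241 × 10^5 ft³.
Over A = 0.16 mi², depth = V / A = 0.603 in.

d ≈ 0.603 in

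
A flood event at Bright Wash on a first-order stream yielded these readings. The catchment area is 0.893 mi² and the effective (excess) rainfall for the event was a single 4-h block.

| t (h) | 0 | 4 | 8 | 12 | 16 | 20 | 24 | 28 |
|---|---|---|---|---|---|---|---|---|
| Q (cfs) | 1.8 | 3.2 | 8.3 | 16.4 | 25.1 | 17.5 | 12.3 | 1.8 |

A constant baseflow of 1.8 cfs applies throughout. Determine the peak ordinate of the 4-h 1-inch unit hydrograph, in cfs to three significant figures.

U_p ≈ 46.6 cfs

Direct runoff: 0.0, 1.4, 6.5, 14.6, 23.3, 15.7, 10.5, 0.0 cfs; ΣQ_DR = 72.00 cfs, peak = 23.3 cfs.
Runoff depth d = ΣQ_DR·Δt / A = 72.00 × 14400 / (0.893 mi²) = 0.4998 in.
The 1-inch UH is the DRH scaled by (1 in)/d, so U_p = 23.3 × 1/0.4998 = 46.6 cfs.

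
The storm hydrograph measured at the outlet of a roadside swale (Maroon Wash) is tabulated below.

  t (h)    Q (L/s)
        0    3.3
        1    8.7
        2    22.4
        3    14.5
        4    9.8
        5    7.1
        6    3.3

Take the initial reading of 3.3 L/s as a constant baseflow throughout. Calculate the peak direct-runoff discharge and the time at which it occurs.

Q_p = 19.1 L/s at t = 2 h

Subtracting baseflow gives direct-runoff ordinates: 0.0, 5.4, 19.1, 11.2, 6.5, 3.8, 0.0 L/s.
The maximum is 19.1 L/s, occurring at the reading for t = 2 h.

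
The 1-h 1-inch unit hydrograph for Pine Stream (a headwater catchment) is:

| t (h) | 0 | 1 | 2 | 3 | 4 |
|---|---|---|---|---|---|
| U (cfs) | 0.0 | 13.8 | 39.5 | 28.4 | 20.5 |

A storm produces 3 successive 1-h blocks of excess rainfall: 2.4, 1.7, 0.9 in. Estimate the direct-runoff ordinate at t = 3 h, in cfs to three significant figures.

Q ≈ 148 cfs

By discrete convolution, Q_j = Σ (P_i / 1 in) · U_{j−i}.
At t = 3 h (j=3): Q = (2.4/1)·28.4 + (1.7/1)·39.5 + (0.9/1)·13.8 = 148 cfs.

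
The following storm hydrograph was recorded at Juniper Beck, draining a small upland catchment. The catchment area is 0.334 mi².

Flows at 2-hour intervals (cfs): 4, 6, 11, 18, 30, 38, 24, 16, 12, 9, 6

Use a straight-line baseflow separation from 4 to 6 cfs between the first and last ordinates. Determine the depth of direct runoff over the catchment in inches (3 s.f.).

Direct runoff: 0.00, 1.80, 6.60, 13.40, 25.20, 33.00, 18.80, 10.60, 6.40, 3.20, 0.00 cfs; ΣQ_DR = 119.0 cfs.
V = ΣQ_DR · Δt = 119.0 × 7200 s = 8.568 × 10^5 ft³.
Over A = 0.334 mi², depth = V / A = 1.10 in.

d ≈ 1.10 in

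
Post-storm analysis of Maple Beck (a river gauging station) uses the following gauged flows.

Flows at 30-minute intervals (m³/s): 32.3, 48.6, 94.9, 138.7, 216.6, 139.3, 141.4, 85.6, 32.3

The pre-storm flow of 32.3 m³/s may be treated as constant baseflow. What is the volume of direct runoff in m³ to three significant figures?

V ≈ 1.15 × 10^6 m³

Direct-runoff ordinates (Q − Q_b): 0.0, 16.3, 62.6, 106.4, 184.3, 107.0, 109.1, 53.3, 0.0 m³/s.
ΣQ_DR = 639.0 m³/s.
With Δt = 0.5 h = 1800 s, V = ΣQ_DR · Δt = 639.0 × 1800 = 1.15 × 10^6 m³.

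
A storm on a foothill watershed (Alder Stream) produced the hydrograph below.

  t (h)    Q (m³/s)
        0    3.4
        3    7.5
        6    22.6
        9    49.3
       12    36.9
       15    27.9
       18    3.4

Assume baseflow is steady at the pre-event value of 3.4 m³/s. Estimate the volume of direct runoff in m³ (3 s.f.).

V ≈ 1.37 × 10^6 m³

Direct-runoff ordinates (Q − Q_b): 0.0, 4.1, 19.2, 45.9, 33.5, 24.5, 0.0 m³/s.
ΣQ_DR = 127.2 m³/s.
With Δt = 3 h = 10800 s, V = ΣQ_DR · Δt = 127.2 × 10800 = 1.37 × 10^6 m³.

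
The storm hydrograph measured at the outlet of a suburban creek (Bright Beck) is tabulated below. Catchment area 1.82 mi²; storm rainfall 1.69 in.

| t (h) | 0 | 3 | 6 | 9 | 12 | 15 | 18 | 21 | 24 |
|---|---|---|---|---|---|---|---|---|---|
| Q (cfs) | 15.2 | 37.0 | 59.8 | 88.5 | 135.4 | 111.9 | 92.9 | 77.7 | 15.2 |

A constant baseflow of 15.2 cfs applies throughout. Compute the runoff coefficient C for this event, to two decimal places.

C ≈ 0.75

ΣQ_DR = 496.8 cfs; V = ΣQ_DR·Δt = 5.365 × 10^6 ft³.
Runoff depth d = V / A = 1.269 in.
C = d / P = 1.269 / 1.69 = 0.75.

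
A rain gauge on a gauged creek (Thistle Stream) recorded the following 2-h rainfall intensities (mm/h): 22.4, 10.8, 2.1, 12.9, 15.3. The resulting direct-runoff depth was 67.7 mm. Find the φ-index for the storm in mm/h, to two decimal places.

φ ≈ 6.89 mm/h

Only the 4 blocks with intensity above φ contribute runoff: 22.4, 10.8, 12.9, 15.3 mm/h.
Σ(I−φ)·Δt = d  ⇒  (22.4+10.8+12.9+15.3 − 4φ)·2 = 67.7
φ = (61.40 − 67.7/2) / 4 = 6.89 mm/h.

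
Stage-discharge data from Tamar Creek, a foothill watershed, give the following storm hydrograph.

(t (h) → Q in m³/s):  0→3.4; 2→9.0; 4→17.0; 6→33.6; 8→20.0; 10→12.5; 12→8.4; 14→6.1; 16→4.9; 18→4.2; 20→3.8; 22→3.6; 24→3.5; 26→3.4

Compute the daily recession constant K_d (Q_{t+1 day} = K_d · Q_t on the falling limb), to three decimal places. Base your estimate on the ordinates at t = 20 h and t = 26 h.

K_d ≈ 0.641

Between t = 20 h and t = 26 h the flow falls from 3.8 to 3.4 m³/s over 3×2 h = 6 h.
Per-interval ratio K = (3.4/3.8)^(1/3) = 0.9636; K_d = K^(24/2) = 0.641.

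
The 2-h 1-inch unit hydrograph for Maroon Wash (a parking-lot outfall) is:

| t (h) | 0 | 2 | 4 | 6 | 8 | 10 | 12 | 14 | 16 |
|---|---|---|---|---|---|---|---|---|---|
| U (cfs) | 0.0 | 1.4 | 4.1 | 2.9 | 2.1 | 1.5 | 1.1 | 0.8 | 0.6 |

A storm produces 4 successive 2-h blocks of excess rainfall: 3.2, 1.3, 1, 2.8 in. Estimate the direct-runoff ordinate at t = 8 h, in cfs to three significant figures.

Q ≈ 18.5 cfs

By discrete convolution, Q_j = Σ (P_i / 1 in) · U_{j−i}.
At t = 8 h (j=4): Q = (3.2/1)·2.1 + (1.3/1)·2.9 + (1/1)·4.1 + (2.8/1)·1.4 = 18.5 cfs.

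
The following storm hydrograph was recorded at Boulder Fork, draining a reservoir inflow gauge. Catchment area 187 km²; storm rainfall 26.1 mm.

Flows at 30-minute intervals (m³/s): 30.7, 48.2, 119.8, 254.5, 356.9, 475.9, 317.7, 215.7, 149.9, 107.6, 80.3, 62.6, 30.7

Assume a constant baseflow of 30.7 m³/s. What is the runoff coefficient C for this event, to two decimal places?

ΣQ_DR = 1851 m³/s; V = ΣQ_DR·Δt = 3.333 × 10^6 m³.
Runoff depth d = V / A = 17.82 mm.
C = d / P = 17.82 / 26.1 = 0.68.

C ≈ 0.68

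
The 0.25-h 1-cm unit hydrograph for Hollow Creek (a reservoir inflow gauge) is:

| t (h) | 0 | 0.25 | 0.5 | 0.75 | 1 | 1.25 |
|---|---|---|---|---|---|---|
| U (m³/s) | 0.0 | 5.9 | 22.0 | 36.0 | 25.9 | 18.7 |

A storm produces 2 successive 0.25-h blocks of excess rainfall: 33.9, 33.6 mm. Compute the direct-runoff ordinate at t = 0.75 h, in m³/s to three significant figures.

Q ≈ 196 m³/s

By discrete convolution, Q_j = Σ (P_i / 10 mm) · U_{j−i}.
At t = 0.75 h (j=3): Q = (33.9/10)·36.0 + (33.6/10)·22.0 = 196 m³/s.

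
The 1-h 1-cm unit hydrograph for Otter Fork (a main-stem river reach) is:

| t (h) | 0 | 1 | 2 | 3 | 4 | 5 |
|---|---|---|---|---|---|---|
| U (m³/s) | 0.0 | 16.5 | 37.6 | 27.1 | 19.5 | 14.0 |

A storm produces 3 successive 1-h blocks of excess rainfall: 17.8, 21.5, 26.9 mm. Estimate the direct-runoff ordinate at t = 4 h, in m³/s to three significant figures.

Q ≈ 194 m³/s

By discrete convolution, Q_j = Σ (P_i / 10 mm) · U_{j−i}.
At t = 4 h (j=4): Q = (17.8/10)·19.5 + (21.5/10)·27.1 + (26.9/10)·37.6 = 194 m³/s.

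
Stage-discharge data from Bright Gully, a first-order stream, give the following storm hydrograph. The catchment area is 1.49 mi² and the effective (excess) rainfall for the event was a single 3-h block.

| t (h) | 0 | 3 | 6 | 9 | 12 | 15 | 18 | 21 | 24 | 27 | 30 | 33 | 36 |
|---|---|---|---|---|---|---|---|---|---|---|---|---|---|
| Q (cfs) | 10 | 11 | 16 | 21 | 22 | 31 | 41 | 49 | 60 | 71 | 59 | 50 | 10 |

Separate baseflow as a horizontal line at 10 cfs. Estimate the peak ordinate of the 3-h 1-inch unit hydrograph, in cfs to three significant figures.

U_p ≈ 60.9 cfs

Direct runoff: 0.0, 1.0, 6.0, 11.0, 12.0, 21.0, 31.0, 39.0, 50.0, 61.0, 49.0, 40.0, 0.0 cfs; ΣQ_DR = 321.0 cfs, peak = 61.0 cfs.
Runoff depth d = ΣQ_DR·Δt / A = 321.0 × 10800 / (1.49 mi²) = 1.002 in.
The 1-inch UH is the DRH scaled by (1 in)/d, so U_p = 61.0 × 1/1.002 = 60.9 cfs.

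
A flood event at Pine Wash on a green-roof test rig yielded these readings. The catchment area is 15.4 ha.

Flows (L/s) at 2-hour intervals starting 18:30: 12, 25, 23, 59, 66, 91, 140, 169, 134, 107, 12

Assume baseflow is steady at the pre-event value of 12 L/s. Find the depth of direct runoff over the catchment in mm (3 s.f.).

Direct runoff: 0.0, 13.0, 11.0, 47.0, 54.0, 79.0, 128.0, 157.0, 122.0, 95.0, 0.0 L/s; ΣQ_DR = 706.0 L/s.
V = ΣQ_DR · Δt = 706.0 × 7200 s = 5.083 × 10^6 L.
Over A = 15.4 ha, depth = V / A = 33.0 mm.

d ≈ 33.0 mm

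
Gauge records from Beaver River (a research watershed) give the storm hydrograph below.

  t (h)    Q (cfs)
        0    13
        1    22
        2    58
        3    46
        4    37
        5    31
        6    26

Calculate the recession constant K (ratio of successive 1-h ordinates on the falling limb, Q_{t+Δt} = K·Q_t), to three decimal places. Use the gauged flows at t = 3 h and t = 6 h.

K ≈ 0.827

Using the recession-limb readings at t = 3 h and t = 6 h: Q falls from 46 to 26 cfs over 3 intervals.
K = (Q₂/Q₁)^(1/3) = (26/46)^(1/3) = 0.827.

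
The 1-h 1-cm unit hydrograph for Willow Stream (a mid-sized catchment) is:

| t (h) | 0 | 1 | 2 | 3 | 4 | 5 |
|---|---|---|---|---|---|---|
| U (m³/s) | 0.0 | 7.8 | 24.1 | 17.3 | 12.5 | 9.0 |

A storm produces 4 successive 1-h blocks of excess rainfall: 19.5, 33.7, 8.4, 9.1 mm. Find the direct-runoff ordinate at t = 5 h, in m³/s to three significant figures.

Q ≈ 96.1 m³/s

By discrete convolution, Q_j = Σ (P_i / 10 mm) · U_{j−i}.
At t = 5 h (j=5): Q = (19.5/10)·9.0 + (33.7/10)·12.5 + (8.4/10)·17.3 + (9.1/10)·24.1 = 96.1 m³/s.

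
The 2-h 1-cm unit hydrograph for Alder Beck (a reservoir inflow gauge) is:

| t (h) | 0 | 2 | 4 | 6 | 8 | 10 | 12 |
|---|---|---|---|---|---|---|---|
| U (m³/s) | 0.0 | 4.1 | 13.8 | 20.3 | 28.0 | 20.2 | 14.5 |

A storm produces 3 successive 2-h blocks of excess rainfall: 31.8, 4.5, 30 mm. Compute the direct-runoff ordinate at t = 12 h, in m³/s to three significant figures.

By discrete convolution, Q_j = Σ (P_i / 10 mm) · U_{j−i}.
At t = 12 h (j=6): Q = (31.8/10)·14.5 + (4.5/10)·20.2 + (30/10)·28.0 = 139 m³/s.

Q ≈ 139 m³/s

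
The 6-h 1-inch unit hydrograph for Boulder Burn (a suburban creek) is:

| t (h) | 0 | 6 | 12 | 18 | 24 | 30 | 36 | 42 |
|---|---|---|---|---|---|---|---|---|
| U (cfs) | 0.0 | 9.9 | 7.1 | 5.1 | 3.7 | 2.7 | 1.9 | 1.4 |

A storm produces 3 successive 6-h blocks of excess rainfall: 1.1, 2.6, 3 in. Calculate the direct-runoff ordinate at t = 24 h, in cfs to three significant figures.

By discrete convolution, Q_j = Σ (P_i / 1 in) · U_{j−i}.
At t = 24 h (j=4): Q = (1.1/1)·3.7 + (2.6/1)·5.1 + (3/1)·7.1 = 38.6 cfs.

Q ≈ 38.6 cfs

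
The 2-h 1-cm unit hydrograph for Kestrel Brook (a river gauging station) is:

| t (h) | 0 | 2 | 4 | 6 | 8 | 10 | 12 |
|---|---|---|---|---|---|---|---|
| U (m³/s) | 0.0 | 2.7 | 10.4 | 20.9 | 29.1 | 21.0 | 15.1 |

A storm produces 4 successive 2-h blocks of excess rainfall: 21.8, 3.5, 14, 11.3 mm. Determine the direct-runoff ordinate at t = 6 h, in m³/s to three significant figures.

By discrete convolution, Q_j = Σ (P_i / 10 mm) · U_{j−i}.
At t = 6 h (j=3): Q = (21.8/10)·20.9 + (3.5/10)·10.4 + (14/10)·2.7 + (11.3/10)·0.0 = 53.0 m³/s.

Q ≈ 53.0 m³/s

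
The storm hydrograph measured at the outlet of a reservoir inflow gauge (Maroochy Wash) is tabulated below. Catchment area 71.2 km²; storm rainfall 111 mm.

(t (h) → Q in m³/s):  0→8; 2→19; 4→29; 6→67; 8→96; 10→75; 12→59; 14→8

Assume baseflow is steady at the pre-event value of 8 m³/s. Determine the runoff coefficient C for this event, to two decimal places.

C ≈ 0.27

ΣQ_DR = 297.0 m³/s; V = ΣQ_DR·Δt = 2.138 × 10^6 m³.
Runoff depth d = V / A = 30.03 mm.
C = d / P = 30.03 / 111 = 0.27.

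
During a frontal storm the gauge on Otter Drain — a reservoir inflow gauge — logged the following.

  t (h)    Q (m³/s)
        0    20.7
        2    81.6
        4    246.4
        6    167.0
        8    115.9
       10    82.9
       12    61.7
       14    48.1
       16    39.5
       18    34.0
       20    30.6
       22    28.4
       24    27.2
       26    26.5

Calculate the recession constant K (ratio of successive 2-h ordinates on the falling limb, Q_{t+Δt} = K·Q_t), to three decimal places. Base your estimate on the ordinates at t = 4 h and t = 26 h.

K ≈ 0.817

Using the recession-limb readings at t = 4 h and t = 26 h: Q falls from 246.4 to 26.5 m³/s over 11 intervals.
K = (Q₂/Q₁)^(1/11) = (26.5/246.4)^(1/11) = 0.817.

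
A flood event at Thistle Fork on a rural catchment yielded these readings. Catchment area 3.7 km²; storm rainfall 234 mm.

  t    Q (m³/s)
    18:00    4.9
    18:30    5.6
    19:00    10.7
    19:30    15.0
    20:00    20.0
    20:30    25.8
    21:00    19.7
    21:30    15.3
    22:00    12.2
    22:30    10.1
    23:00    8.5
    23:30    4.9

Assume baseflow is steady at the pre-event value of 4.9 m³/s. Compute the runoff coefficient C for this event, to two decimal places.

ΣQ_DR = 93.90 m³/s; V = ΣQ_DR·Δt = 1.690 × 10^5 m³.
Runoff depth d = V / A = 45.68 mm.
C = d / P = 45.68 / 234 = 0.20.

C ≈ 0.20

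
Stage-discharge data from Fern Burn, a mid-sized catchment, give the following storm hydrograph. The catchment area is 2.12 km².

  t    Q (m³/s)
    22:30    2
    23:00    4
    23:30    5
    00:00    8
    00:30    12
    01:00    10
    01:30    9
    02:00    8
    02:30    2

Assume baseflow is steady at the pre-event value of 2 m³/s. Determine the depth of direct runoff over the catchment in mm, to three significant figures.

Direct runoff: 0.0, 2.0, 3.0, 6.0, 10.0, 8.0, 7.0, 6.0, 0.0 m³/s; ΣQ_DR = 42.00 m³/s.
V = ΣQ_DR · Δt = 42.00 × 1800 s = 75600 m³.
Over A = 2.12 km², depth = V / A = 35.7 mm.

d ≈ 35.7 mm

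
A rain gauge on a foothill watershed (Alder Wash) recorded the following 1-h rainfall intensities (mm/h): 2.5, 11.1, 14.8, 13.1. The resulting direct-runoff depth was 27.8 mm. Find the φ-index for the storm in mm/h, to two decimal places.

φ ≈ 3.73 mm/h

Only the 3 blocks with intensity above φ contribute runoff: 11.1, 14.8, 13.1 mm/h.
Σ(I−φ)·Δt = d  ⇒  (11.1+14.8+13.1 − 3φ)·1 = 27.8
φ = (39.00 − 27.8/1) / 3 = 3.73 mm/h.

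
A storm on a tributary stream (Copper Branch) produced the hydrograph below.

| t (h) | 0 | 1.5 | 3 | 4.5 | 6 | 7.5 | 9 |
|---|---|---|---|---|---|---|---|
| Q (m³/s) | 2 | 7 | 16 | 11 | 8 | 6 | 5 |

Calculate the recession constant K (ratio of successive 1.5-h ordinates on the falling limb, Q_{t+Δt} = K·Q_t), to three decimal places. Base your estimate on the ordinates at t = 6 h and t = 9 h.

Using the recession-limb readings at t = 6 h and t = 9 h: Q falls from 8 to 5 m³/s over 2 intervals.
K = (Q₂/Q₁)^(1/2) = (5/8)^(1/2) = 0.791.

K ≈ 0.791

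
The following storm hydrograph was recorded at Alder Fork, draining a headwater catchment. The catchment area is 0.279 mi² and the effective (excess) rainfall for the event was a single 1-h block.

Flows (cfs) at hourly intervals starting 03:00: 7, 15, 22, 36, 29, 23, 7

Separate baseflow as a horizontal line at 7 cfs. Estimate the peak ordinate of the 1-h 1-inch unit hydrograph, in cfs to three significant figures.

U_p ≈ 58.0 cfs

Direct runoff: 0.0, 8.0, 15.0, 29.0, 22.0, 16.0, 0.0 cfs; ΣQ_DR = 90.00 cfs, peak = 29.0 cfs.
Runoff depth d = ΣQ_DR·Δt / A = 90.00 × 3600 / (0.279 mi²) = 0.4999 in.
The 1-inch UH is the DRH scaled by (1 in)/d, so U_p = 29.0 × 1/0.4999 = 58.0 cfs.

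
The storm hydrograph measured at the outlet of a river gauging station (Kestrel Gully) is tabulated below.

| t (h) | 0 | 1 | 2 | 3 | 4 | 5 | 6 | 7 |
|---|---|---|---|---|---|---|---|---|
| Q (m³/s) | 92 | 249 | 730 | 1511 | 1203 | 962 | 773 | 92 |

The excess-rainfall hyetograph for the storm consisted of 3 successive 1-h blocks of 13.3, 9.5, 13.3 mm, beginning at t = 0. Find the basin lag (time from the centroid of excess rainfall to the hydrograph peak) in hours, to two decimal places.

t_L ≈ 1.50 h

Centroid of excess rainfall: t_c = Σ P_i·t̄_i / ΣP_i = 1.5000 h (block centres at 0.5, 1.5, 2.5 h).
Hydrograph peak occurs at t = 3 h, so basin lag t_L = 3 − 1.5000 = 1.50 h.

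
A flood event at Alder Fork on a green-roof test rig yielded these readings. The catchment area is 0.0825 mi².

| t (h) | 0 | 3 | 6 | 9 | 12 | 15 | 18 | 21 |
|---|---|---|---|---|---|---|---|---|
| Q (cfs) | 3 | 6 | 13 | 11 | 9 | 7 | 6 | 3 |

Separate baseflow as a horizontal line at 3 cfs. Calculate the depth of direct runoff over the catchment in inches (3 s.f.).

Direct runoff: 0.0, 3.0, 10.0, 8.0, 6.0, 4.0, 3.0, 0.0 cfs; ΣQ_DR = 34.00 cfs.
V = ΣQ_DR · Δt = 34.00 × 10800 s = 3.672 × 10^5 ft³.
Over A = 0.0825 mi², depth = V / A = 1.92 in.

d ≈ 1.92 in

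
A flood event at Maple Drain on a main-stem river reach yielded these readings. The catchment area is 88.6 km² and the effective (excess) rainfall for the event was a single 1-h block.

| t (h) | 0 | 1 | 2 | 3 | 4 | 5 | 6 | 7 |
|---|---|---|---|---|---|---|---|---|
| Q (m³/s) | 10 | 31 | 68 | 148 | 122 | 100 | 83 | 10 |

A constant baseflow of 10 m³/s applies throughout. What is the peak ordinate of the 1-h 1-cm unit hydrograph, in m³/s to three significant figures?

U_p ≈ 69.0 m³/s

Direct runoff: 0.0, 21.0, 58.0, 138.0, 112.0, 90.0, 73.0, 0.0 m³/s; ΣQ_DR = 492.0 m³/s, peak = 138.0 m³/s.
Runoff depth d = ΣQ_DR·Δt / A = 492.0 × 3600 / (88.6 km²) = 19.99 mm.
The 1-cm UH is the DRH scaled by (10 mm)/d, so U_p = 138.0 × 10/19.99 = 69.0 m³/s.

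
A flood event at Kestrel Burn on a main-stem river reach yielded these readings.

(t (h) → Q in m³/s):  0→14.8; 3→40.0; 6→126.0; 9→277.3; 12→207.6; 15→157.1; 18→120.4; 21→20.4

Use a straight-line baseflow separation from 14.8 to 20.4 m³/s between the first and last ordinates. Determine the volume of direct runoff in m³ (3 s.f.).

Direct-runoff ordinates (Q − Q_b): 0.00, 24.40, 109.60, 260.10, 189.60, 138.30, 100.80, 0.00 m³/s.
ΣQ_DR = 822.8 m³/s.
With Δt = 3 h = 10800 s, V = ΣQ_DR · Δt = 822.8 × 10800 = 8.89 × 10^6 m³.

V ≈ 8.89 × 10^6 m³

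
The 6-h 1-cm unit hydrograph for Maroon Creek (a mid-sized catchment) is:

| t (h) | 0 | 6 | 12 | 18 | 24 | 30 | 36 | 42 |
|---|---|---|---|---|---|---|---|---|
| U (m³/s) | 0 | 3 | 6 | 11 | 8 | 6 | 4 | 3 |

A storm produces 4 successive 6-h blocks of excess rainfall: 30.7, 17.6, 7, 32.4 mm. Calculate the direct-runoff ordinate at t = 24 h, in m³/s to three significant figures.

Q ≈ 57.8 m³/s

By discrete convolution, Q_j = Σ (P_i / 10 mm) · U_{j−i}.
At t = 24 h (j=4): Q = (30.7/10)·8 + (17.6/10)·11 + (7/10)·6 + (32.4/10)·3 = 57.8 m³/s.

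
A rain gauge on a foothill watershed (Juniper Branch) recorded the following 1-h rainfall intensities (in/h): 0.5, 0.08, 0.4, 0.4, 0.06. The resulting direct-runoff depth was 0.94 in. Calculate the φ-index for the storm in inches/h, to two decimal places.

Only the 3 blocks with intensity above φ contribute runoff: 0.5, 0.4, 0.4 in/h.
Σ(I−φ)·Δt = d  ⇒  (0.5+0.4+0.4 − 3φ)·1 = 0.94
φ = (1.300 − 0.94/1) / 3 = 0.12 in/h.

φ ≈ 0.12 in/h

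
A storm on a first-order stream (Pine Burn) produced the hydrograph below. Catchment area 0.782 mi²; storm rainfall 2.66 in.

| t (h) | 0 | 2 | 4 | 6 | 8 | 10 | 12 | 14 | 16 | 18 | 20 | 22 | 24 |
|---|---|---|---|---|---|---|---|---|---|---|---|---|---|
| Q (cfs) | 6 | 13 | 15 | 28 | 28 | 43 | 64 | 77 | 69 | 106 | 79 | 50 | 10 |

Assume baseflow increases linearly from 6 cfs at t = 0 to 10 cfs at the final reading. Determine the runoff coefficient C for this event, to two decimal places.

ΣQ_DR = 484.0 cfs; V = ΣQ_DR·Δt = 3.485 × 10^6 ft³.
Runoff depth d = V / A = 1.918 in.
C = d / P = 1.918 / 2.66 = 0.72.

C ≈ 0.72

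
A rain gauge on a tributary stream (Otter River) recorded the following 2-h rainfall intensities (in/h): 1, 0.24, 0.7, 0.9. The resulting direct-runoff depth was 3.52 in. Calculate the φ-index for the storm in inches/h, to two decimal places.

Only the 3 blocks with intensity above φ contribute runoff: 1, 0.7, 0.9 in/h.
Σ(I−φ)·Δt = d  ⇒  (1+0.7+0.9 − 3φ)·2 = 3.52
φ = (2.600 − 3.52/2) / 3 = 0.28 in/h.

φ ≈ 0.28 in/h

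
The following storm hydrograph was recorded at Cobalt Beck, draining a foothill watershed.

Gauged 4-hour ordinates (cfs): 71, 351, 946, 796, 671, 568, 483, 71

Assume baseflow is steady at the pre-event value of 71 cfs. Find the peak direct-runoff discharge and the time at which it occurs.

Subtracting baseflow gives direct-runoff ordinates: 0.0, 280.0, 875.0, 725.0, 600.0, 497.0, 412.0, 0.0 cfs.
The maximum is 875.0 cfs, occurring at the reading for t = 8 h.

Q_p = 875.0 cfs at t = 8 h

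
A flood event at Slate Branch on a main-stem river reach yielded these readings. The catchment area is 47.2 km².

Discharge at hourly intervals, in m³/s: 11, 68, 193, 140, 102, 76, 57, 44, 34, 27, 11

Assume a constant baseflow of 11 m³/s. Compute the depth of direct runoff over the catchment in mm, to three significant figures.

Direct runoff: 0.0, 57.0, 182.0, 129.0, 91.0, 65.0, 46.0, 33.0, 23.0, 16.0, 0.0 m³/s; ΣQ_DR = 642.0 m³/s.
V = ΣQ_DR · Δt = 642.0 × 3600 s = 2.311 × 10^6 m³.
Over A = 47.2 km², depth = V / A = 49.0 mm.

d ≈ 49.0 mm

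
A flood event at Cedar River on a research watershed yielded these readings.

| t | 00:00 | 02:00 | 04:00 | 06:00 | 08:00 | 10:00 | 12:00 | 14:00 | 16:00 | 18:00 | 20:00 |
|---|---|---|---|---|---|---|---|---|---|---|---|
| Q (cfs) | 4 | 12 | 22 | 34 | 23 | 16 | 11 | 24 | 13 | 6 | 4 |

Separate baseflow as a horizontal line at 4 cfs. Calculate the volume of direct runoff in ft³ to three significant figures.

Direct-runoff ordinates (Q − Q_b): 0.0, 8.0, 18.0, 30.0, 19.0, 12.0, 7.0, 20.0, 9.0, 2.0, 0.0 cfs.
ΣQ_DR = 125.0 cfs.
With Δt = 2 h = 7200 s, V = ΣQ_DR · Δt = 125.0 × 7200 = 9.00 × 10^5 ft³.

V ≈ 9.00 × 10^5 ft³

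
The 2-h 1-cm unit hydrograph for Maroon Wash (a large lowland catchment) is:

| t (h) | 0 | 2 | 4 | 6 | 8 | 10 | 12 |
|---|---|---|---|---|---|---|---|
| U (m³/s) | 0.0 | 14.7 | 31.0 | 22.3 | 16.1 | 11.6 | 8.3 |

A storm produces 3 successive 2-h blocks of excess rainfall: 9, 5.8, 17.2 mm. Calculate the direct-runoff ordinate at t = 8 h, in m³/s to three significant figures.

By discrete convolution, Q_j = Σ (P_i / 10 mm) · U_{j−i}.
At t = 8 h (j=4): Q = (9/10)·16.1 + (5.8/10)·22.3 + (17.2/10)·31.0 = 80.7 m³/s.

Q ≈ 80.7 m³/s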